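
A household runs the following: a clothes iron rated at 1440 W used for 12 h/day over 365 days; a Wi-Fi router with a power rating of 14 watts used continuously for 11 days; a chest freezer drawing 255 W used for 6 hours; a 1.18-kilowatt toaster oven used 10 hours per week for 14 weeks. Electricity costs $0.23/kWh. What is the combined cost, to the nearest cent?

$1489.85

clothes iron: Runtime = 12 h/day × 365 days = 4380 h
clothes iron: 1.44 kW × 4380 h = 6307.2 kWh
Wi-Fi router: Runtime = 24 h × 11 = 264 h
Wi-Fi router: 0.014 kW × 264 h = 3.696 kWh
chest freezer: 0.255 kW × 6 h = 1.53 kWh
toaster oven: Runtime = 10 h/week × 14 weeks = 140 h
toaster oven: 1.18 kW × 140 h = 165.2 kWh
Total energy = 6477.626 kWh
Cost = 6477.626 × $0.23 = $1489.85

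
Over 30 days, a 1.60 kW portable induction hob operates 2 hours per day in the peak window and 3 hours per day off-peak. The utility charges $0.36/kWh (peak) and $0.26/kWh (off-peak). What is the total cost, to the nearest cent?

Peak energy = 1.6 kW × 2 h × 30 = 96 kWh
Off-peak energy = 1.6 kW × 3 h × 30 = 144 kWh
Cost = 96 × $0.36 + 144 × $0.26 = $34.56 + $37.44 = $72.00

$72.00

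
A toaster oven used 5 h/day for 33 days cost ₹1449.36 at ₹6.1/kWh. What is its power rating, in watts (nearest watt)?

1440 W

Energy = ₹1449.36 ÷ ₹6.1/kWh = 237.6 kWh
Runtime = 5 h/day × 33 days = 165 h
Power = 237.6 kWh ÷ 165 h = 1.44 kW = 1440 W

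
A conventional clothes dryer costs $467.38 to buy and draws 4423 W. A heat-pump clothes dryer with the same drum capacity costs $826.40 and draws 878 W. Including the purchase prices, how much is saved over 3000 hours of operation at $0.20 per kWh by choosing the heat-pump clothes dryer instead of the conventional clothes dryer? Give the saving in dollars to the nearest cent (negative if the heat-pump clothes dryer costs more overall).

$1767.98

conventional clothes dryer: $467.38 + (4423/1000) kW × 3000 h × $0.20 = $467.38 + $2653.8 = $3121.18
heat-pump clothes dryer: $826.40 + (878/1000) kW × 3000 h × $0.20 = $826.40 + $526.8 = $1353.2
Saving = $3121.18 − $1353.2 = $1767.98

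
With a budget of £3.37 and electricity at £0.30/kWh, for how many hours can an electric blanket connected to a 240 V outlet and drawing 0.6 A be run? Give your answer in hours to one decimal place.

Power = 0.6 A × 240 V = 144 W = 0.144 kW
Energy available = £3.37 ÷ £0.30/kWh = 11.2333 kWh
Hours = 11.2333 kWh ÷ 0.144 kW = 78.0 h

78.0 h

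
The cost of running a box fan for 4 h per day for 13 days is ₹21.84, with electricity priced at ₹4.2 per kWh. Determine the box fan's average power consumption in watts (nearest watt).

100 W

Energy = ₹21.84 ÷ ₹4.2/kWh = 5.2 kWh
Runtime = 4 h/day × 13 days = 52 h
Power = 5.2 kWh ÷ 52 h = 0.1 kW = 100 W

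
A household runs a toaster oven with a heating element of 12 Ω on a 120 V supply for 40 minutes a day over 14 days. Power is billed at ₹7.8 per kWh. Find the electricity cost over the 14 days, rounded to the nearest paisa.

Power = V²/R = 120²/12 = 1200 W = 1.2 kW
Runtime = 40 min × 14 = 560 min = 9.333333… h
Energy = 1.2 kW × 9.333333… h = 11.2 kWh
Cost = 11.2 kWh × ₹7.8/kWh = ₹87.36

₹87.36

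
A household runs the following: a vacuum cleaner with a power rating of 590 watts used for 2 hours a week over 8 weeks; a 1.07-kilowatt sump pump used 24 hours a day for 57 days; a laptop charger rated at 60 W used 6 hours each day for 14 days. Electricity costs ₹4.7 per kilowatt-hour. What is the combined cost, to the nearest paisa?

vacuum cleaner: Runtime = 2 h/week × 8 weeks = 16 h
vacuum cleaner: 0.59 kW × 16 h = 9.44 kWh
sump pump: Runtime = 24 h × 57 = 1368 h
sump pump: 1.07 kW × 1368 h = 1463.76 kWh
laptop charger: Runtime = 6 h/day × 14 days = 84 h
laptop charger: 0.06 kW × 84 h = 5.04 kWh
Total energy = 1478.24 kWh
Cost = 1478.24 × ₹4.7 = ₹6947.73

₹6947.73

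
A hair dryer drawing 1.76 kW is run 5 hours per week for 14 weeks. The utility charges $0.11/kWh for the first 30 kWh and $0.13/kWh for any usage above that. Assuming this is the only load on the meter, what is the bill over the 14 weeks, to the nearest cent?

$15.42

Runtime = 5 h/week × 14 weeks = 70 h
Energy = 1.76 kW × 70 h = 123.2 kWh
Tier 1 (0–30 kWh): 30 × $0.11 = $3.3
Above 30 kWh: 93.2 × $0.13 = $12.116
Bill = $15.42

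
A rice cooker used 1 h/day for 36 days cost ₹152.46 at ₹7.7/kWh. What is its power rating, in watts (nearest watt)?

Energy = ₹152.46 ÷ ₹7.7/kWh = 19.8 kWh
Runtime = 1 h/day × 36 days = 36 h
Power = 19.8 kWh ÷ 36 h = 0.55 kW = 550 W

550 W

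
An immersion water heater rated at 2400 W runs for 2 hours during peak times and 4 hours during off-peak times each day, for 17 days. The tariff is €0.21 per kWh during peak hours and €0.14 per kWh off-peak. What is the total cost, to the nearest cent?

Peak energy = 2.4 kW × 2 h × 17 = 81.6 kWh
Off-peak energy = 2.4 kW × 4 h × 17 = 163.2 kWh
Cost = 81.6 × €0.21 + 163.2 × €0.14 = €17.136 + €22.848 = €39.98

€39.98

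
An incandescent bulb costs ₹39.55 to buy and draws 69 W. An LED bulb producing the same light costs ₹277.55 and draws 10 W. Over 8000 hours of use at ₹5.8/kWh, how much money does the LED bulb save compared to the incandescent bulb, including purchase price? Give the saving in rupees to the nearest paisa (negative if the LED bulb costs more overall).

₹2499.60

incandescent bulb: ₹39.55 + (69/1000) kW × 8000 h × ₹5.8 = ₹39.55 + ₹3201.6 = ₹3241.15
LED bulb: ₹277.55 + (10/1000) kW × 8000 h × ₹5.8 = ₹277.55 + ₹464 = ₹741.55
Saving = ₹3241.15 − ₹741.55 = ₹2499.6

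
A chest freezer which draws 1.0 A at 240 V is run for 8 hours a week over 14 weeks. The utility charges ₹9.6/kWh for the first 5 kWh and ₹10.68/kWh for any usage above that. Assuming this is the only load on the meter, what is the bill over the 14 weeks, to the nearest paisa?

Power = 1.0 A × 240 V = 240 W = 0.24 kW
Runtime = 8 h/week × 14 weeks = 112 h
Energy = 0.24 kW × 112 h = 26.88 kWh
Tier 1 (0–5 kWh): 5 × ₹9.6 = ₹48
Above 5 kWh: 21.88 × ₹10.68 = ₹233.6784
Bill = ₹281.68

₹281.68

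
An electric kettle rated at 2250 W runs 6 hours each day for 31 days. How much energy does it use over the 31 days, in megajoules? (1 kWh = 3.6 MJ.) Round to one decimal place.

Runtime = 6 h/day × 31 days = 186 h
Energy = 2.25 kW × 186 h = 418.5 kWh
= 418.5 × 3.6 MJ = 1506.6 MJ

1506.6 MJ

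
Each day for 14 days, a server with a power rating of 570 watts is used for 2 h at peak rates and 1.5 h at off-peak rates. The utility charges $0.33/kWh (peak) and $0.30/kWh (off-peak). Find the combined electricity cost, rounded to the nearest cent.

$8.86

Peak energy = 0.57 kW × 2 h × 14 = 15.96 kWh
Off-peak energy = 0.57 kW × 1.5 h × 14 = 11.97 kWh
Cost = 15.96 × $0.33 + 11.97 × $0.30 = $5.2668 + $3.591 = $8.86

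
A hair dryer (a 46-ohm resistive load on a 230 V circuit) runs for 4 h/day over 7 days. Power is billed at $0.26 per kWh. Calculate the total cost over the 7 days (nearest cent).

$8.37

Power = V²/R = 230²/46 = 1150 W = 1.15 kW
Runtime = 4 h/day × 7 days = 28 h
Energy = 1.15 kW × 28 h = 32.2 kWh
Cost = 32.2 kWh × $0.26/kWh = $8.37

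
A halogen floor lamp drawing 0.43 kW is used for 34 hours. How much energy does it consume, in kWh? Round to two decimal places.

14.62 kWh

Energy = 0.43 kW × 34 h = 14.62 kWh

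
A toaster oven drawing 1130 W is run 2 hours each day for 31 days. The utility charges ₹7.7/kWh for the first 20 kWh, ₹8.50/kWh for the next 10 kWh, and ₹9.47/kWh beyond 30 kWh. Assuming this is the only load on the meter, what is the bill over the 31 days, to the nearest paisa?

Runtime = 2 h/day × 31 days = 62 h
Energy = 1.13 kW × 62 h = 70.06 kWh
Tier 1 (0–20 kWh): 20 × ₹7.7 = ₹154
Tier 2 (20–30 kWh): 10 × ₹8.50 = ₹85
Above 30 kWh: 40.06 × ₹9.47 = ₹379.3682
Bill = ₹618.37

₹618.37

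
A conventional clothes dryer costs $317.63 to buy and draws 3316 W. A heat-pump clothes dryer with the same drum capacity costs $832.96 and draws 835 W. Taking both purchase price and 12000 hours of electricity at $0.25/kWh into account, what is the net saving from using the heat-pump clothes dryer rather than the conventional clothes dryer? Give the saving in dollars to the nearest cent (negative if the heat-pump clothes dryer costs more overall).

$6927.67

conventional clothes dryer: $317.63 + (3316/1000) kW × 12000 h × $0.25 = $317.63 + $9948 = $10265.63
heat-pump clothes dryer: $832.96 + (835/1000) kW × 12000 h × $0.25 = $832.96 + $2505 = $3337.96
Saving = $10265.63 − $3337.96 = $6927.67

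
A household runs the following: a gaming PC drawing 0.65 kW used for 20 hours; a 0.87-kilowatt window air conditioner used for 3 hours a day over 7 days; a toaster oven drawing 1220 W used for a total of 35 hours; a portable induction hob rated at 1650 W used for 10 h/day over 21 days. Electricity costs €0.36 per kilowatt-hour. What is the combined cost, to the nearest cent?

€151.37

gaming PC: 0.65 kW × 20 h = 13 kWh
window air conditioner: Runtime = 3 h/day × 7 days = 21 h
window air conditioner: 0.87 kW × 21 h = 18.27 kWh
toaster oven: 1.22 kW × 35 h = 42.7 kWh
portable induction hob: Runtime = 10 h/day × 21 days = 210 h
portable induction hob: 1.65 kW × 210 h = 346.5 kWh
Total energy = 420.47 kWh
Cost = 420.47 × €0.36 = €151.37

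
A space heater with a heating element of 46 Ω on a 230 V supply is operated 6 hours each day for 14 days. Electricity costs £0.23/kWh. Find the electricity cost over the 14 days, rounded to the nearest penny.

£22.22

Power = V²/R = 230²/46 = 1150 W = 1.15 kW
Runtime = 6 h/day × 14 days = 84 h
Energy = 1.15 kW × 84 h = 96.6 kWh
Cost = 96.6 kWh × £0.23/kWh = £22.22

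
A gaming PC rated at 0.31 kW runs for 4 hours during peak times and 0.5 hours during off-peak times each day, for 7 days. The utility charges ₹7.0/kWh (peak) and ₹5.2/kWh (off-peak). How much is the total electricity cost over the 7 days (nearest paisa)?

₹66.40

Peak energy = 0.31 kW × 4 h × 7 = 8.68 kWh
Off-peak energy = 0.31 kW × 0.5 h × 7 = 1.085 kWh
Cost = 8.68 × ₹7.0 + 1.085 × ₹5.2 = ₹60.76 + ₹5.642 = ₹66.40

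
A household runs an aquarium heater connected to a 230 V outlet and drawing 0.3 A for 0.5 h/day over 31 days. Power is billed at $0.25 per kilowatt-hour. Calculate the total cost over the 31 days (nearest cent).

Power = 0.3 A × 230 V = 69 W = 0.069 kW
Runtime = 0.5 h/day × 31 days = 15.5 h
Energy = 0.069 kW × 15.5 h = 1.0695 kWh
Cost = 1.0695 kWh × $0.25/kWh = $0.27

$0.27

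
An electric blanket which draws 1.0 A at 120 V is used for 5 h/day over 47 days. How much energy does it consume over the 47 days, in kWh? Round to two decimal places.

28.20 kWh

Power = 1.0 A × 120 V = 120 W = 0.12 kW
Runtime = 5 h/day × 47 days = 235 h
Energy = 0.12 kW × 235 h = 28.2 kWh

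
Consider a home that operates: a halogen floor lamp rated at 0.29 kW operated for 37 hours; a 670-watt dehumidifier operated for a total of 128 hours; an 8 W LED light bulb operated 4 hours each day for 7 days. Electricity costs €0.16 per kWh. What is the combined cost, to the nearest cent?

halogen floor lamp: 0.29 kW × 37 h = 10.73 kWh
dehumidifier: 0.67 kW × 128 h = 85.76 kWh
LED light bulb: Runtime = 4 h/day × 7 days = 28 h
LED light bulb: 0.008 kW × 28 h = 0.224 kWh
Total energy = 96.714 kWh
Cost = 96.714 × €0.16 = €15.47

€15.47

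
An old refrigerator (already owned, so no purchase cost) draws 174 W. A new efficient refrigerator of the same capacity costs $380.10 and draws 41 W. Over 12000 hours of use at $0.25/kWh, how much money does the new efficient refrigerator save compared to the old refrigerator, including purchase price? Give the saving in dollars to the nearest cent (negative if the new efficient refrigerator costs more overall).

$18.90

old refrigerator: $0.00 + (174/1000) kW × 12000 h × $0.25 = $0.00 + $522 = $522
new efficient refrigerator: $380.10 + (41/1000) kW × 12000 h × $0.25 = $380.10 + $123 = $503.1
Saving = $522 − $503.1 = $18.9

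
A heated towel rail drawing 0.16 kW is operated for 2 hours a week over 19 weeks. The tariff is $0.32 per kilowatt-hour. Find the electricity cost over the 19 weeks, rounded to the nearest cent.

Runtime = 2 h/week × 19 weeks = 38 h
Energy = 0.16 kW × 38 h = 6.08 kWh
Cost = 6.08 kWh × $0.32/kWh = $1.95

$1.95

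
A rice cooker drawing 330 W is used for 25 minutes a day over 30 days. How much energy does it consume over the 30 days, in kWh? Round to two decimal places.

Runtime = 25 min × 30 = 750 min = 12.5 h
Energy = 0.33 kW × 12.5 h = 4.125 kWh ≈ 4.13 kWh

4.13 kWh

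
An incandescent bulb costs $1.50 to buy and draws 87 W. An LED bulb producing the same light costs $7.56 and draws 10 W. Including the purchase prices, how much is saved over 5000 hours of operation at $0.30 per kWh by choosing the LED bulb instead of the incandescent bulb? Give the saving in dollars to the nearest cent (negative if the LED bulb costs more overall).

incandescent bulb: $1.50 + (87/1000) kW × 5000 h × $0.30 = $1.50 + $130.5 = $132
LED bulb: $7.56 + (10/1000) kW × 5000 h × $0.30 = $7.56 + $15 = $22.56
Saving = $132 − $22.56 = $109.44

$109.44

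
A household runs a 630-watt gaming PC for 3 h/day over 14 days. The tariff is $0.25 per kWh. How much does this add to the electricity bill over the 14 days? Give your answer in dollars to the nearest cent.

Runtime = 3 h/day × 14 days = 42 h
Energy = 0.63 kW × 42 h = 26.46 kWh
Cost = 26.46 kWh × $0.25/kWh = $6.62

$6.62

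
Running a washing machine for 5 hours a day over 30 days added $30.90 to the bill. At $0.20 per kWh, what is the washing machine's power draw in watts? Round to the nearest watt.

1030 W

Energy = $30.90 ÷ $0.20/kWh = 154.5 kWh
Runtime = 5 h/day × 30 days = 150 h
Power = 154.5 kWh ÷ 150 h = 1.03 kW = 1030 W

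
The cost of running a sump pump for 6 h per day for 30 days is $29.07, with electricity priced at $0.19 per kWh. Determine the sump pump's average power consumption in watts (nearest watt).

Energy = $29.07 ÷ $0.19/kWh = 153 kWh
Runtime = 6 h/day × 30 days = 180 h
Power = 153 kWh ÷ 180 h = 0.85 kW = 850 W

850 W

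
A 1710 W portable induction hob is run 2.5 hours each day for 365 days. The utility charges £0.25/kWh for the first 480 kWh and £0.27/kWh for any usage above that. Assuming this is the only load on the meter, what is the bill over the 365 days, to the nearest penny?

£411.70

Runtime = 2.5 h/day × 365 days = 912.5 h
Energy = 1.71 kW × 912.5 h = 1560.375 kWh
Tier 1 (0–480 kWh): 480 × £0.25 = £120
Above 480 kWh: 1080.375 × £0.27 = £291.70125
Bill = £411.70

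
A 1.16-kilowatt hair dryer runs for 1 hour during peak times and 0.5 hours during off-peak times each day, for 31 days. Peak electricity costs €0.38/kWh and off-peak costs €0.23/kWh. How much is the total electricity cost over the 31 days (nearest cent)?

Peak energy = 1.16 kW × 1 h × 31 = 35.96 kWh
Off-peak energy = 1.16 kW × 0.5 h × 31 = 17.98 kWh
Cost = 35.96 × €0.38 + 17.98 × €0.23 = €13.6648 + €4.1354 = €17.80

€17.80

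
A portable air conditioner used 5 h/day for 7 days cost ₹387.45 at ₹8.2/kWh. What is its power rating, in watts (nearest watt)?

Energy = ₹387.45 ÷ ₹8.2/kWh = 47.25 kWh
Runtime = 5 h/day × 7 days = 35 h
Power = 47.25 kWh ÷ 35 h = 1.35 kW = 1350 W

1350 W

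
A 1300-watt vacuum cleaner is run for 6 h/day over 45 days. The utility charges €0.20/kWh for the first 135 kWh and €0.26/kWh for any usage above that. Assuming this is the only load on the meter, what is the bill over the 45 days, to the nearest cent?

Runtime = 6 h/day × 45 days = 270 h
Energy = 1.3 kW × 270 h = 351 kWh
Tier 1 (0–135 kWh): 135 × €0.20 = €27
Above 135 kWh: 216 × €0.26 = €56.16
Bill = €83.16

€83.16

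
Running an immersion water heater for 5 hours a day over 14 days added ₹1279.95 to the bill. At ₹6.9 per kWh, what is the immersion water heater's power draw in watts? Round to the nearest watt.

Energy = ₹1279.95 ÷ ₹6.9/kWh = 185.5 kWh
Runtime = 5 h/day × 14 days = 70 h
Power = 185.5 kWh ÷ 70 h = 2.65 kW = 2650 W

2650 W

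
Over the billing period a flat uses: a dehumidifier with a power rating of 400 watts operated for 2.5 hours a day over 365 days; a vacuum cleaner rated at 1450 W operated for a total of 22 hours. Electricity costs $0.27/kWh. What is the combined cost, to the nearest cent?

$107.16

dehumidifier: Runtime = 2.5 h/day × 365 days = 912.5 h
dehumidifier: 0.4 kW × 912.5 h = 365 kWh
vacuum cleaner: 1.45 kW × 22 h = 31.9 kWh
Total energy = 396.9 kWh
Cost = 396.9 × $0.27 = $107.16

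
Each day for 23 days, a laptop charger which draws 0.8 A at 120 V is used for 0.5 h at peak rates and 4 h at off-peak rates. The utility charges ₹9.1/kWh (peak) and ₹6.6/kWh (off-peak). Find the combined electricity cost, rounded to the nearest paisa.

₹68.34

Power = 0.8 A × 120 V = 96 W = 0.096 kW
Peak energy = 0.096 kW × 0.5 h × 23 = 1.104 kWh
Off-peak energy = 0.096 kW × 4 h × 23 = 8.832 kWh
Cost = 1.104 × ₹9.1 + 8.832 × ₹6.6 = ₹10.0464 + ₹58.2912 = ₹68.34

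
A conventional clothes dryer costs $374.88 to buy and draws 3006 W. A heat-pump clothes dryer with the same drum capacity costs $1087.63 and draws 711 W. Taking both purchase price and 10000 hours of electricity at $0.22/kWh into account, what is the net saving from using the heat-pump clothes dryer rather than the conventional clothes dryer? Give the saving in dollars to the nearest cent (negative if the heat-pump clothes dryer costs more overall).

$4336.25

conventional clothes dryer: $374.88 + (3006/1000) kW × 10000 h × $0.22 = $374.88 + $6613.2 = $6988.08
heat-pump clothes dryer: $1087.63 + (711/1000) kW × 10000 h × $0.22 = $1087.63 + $1564.2 = $2651.83
Saving = $6988.08 − $2651.83 = $4336.25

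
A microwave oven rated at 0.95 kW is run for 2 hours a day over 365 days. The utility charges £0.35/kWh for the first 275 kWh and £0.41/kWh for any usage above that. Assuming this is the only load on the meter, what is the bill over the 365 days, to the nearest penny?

Runtime = 2 h/day × 365 days = 730 h
Energy = 0.95 kW × 730 h = 693.5 kWh
Tier 1 (0–275 kWh): 275 × £0.35 = £96.25
Above 275 kWh: 418.5 × £0.41 = £171.585
Bill = £267.84

£267.84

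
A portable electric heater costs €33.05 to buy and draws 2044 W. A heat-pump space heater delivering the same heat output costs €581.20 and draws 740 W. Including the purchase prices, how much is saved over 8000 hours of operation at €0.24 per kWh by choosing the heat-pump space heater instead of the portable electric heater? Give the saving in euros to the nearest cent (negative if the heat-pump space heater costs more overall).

portable electric heater: €33.05 + (2044/1000) kW × 8000 h × €0.24 = €33.05 + €3924.48 = €3957.53
heat-pump space heater: €581.20 + (740/1000) kW × 8000 h × €0.24 = €581.20 + €1420.8 = €2002
Saving = €3957.53 − €2002 = €1955.53

€1955.53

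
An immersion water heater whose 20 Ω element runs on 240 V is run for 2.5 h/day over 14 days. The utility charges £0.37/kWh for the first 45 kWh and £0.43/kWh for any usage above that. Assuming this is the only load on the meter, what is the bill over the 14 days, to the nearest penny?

Power = V²/R = 240²/20 = 2880 W = 2.88 kW
Runtime = 2.5 h/day × 14 days = 35 h
Energy = 2.88 kW × 35 h = 100.8 kWh
Tier 1 (0–45 kWh): 45 × £0.37 = £16.65
Above 45 kWh: 55.8 × £0.43 = £23.994
Bill = £40.64

£40.64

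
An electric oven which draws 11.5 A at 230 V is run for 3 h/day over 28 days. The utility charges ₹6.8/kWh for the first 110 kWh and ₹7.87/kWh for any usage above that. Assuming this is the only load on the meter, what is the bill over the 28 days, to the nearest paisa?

₹1630.86

Power = 11.5 A × 230 V = 2645 W = 2.645 kW
Runtime = 3 h/day × 28 days = 84 h
Energy = 2.645 kW × 84 h = 222.18 kWh
Tier 1 (0–110 kWh): 110 × ₹6.8 = ₹748
Above 110 kWh: 112.18 × ₹7.87 = ₹882.8566
Bill = ₹1630.86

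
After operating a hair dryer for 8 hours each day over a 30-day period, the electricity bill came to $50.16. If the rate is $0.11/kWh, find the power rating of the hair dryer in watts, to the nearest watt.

1900 W

Energy = $50.16 ÷ $0.11/kWh = 456 kWh
Runtime = 8 h/day × 30 days = 240 h
Power = 456 kWh ÷ 240 h = 1.9 kW = 1900 W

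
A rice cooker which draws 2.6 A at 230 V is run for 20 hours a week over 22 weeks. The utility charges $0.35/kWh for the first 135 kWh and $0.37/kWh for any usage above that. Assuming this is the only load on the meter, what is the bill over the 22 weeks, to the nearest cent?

Power = 2.6 A × 230 V = 598 W = 0.598 kW
Runtime = 20 h/week × 22 weeks = 440 h
Energy = 0.598 kW × 440 h = 263.12 kWh
Tier 1 (0–135 kWh): 135 × $0.35 = $47.25
Above 135 kWh: 128.12 × $0.37 = $47.4044
Bill = $94.65

$94.65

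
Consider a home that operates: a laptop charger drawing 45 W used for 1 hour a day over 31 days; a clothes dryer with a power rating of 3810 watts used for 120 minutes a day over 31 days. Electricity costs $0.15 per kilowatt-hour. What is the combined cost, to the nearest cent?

laptop charger: Runtime = 1 h/day × 31 days = 31 h
laptop charger: 0.045 kW × 31 h = 1.395 kWh
clothes dryer: Runtime = 120 min × 31 = 3720 min = 62 h
clothes dryer: 3.81 kW × 62 h = 236.22 kWh
Total energy = 237.615 kWh
Cost = 237.615 × $0.15 = $35.64

$35.64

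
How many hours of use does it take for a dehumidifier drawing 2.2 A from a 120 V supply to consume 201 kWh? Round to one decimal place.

Power = 2.2 A × 120 V = 264 W = 0.264 kW
Hours = 201 kWh ÷ 0.264 kW = 761.4 h

761.4 h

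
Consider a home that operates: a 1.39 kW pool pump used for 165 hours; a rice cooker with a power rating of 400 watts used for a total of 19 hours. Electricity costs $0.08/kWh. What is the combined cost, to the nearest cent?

$18.96

pool pump: 1.39 kW × 165 h = 229.35 kWh
rice cooker: 0.4 kW × 19 h = 7.6 kWh
Total energy = 236.95 kWh
Cost = 236.95 × $0.08 = $18.96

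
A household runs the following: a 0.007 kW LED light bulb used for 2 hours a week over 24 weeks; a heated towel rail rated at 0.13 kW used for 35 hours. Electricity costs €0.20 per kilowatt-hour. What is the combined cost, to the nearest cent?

€0.98

LED light bulb: Runtime = 2 h/week × 24 weeks = 48 h
LED light bulb: 0.007 kW × 48 h = 0.336 kWh
heated towel rail: 0.13 kW × 35 h = 4.55 kWh
Total energy = 4.886 kWh
Cost = 4.886 × €0.20 = €0.98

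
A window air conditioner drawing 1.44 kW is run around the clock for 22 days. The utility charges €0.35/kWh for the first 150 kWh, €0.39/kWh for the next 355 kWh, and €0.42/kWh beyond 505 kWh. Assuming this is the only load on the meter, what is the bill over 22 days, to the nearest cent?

€298.18

Runtime = 24 h × 22 = 528 h
Energy = 1.44 kW × 528 h = 760.32 kWh
Tier 1 (0–150 kWh): 150 × €0.35 = €52.5
Tier 2 (150–505 kWh): 355 × €0.39 = €138.45
Above 505 kWh: 255.32 × €0.42 = €107.2344
Bill = €298.18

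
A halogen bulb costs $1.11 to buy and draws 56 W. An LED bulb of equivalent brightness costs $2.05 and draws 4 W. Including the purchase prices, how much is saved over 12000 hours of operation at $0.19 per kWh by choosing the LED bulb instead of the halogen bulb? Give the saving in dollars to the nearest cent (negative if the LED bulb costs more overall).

halogen bulb: $1.11 + (56/1000) kW × 12000 h × $0.19 = $1.11 + $127.68 = $128.79
LED bulb: $2.05 + (4/1000) kW × 12000 h × $0.19 = $2.05 + $9.12 = $11.17
Saving = $128.79 − $11.17 = $117.62

$117.62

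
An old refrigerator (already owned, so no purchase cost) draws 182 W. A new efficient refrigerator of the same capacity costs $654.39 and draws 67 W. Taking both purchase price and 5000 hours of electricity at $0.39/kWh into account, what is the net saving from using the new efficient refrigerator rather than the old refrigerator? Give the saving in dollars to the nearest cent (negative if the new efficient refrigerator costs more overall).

-$430.14

old refrigerator: $0.00 + (182/1000) kW × 5000 h × $0.39 = $0.00 + $354.9 = $354.9
new efficient refrigerator: $654.39 + (67/1000) kW × 5000 h × $0.39 = $654.39 + $130.65 = $785.04
Saving = $354.9 − $785.04 = −$430.14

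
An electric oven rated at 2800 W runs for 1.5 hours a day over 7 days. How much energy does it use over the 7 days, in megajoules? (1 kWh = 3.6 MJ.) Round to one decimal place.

105.8 MJ

Runtime = 1.5 h/day × 7 days = 10.5 h
Energy = 2.8 kW × 10.5 h = 29.4 kWh
= 29.4 × 3.6 MJ = 105.8 MJ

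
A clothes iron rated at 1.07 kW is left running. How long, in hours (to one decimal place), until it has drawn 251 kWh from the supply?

234.6 h

Hours = 251 kWh ÷ 1.07 kW = 234.6 h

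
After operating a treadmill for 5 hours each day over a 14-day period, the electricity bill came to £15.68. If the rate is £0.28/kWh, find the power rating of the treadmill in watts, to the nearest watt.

Energy = £15.68 ÷ £0.28/kWh = 56 kWh
Runtime = 5 h/day × 14 days = 70 h
Power = 56 kWh ÷ 70 h = 0.8 kW = 800 W

800 W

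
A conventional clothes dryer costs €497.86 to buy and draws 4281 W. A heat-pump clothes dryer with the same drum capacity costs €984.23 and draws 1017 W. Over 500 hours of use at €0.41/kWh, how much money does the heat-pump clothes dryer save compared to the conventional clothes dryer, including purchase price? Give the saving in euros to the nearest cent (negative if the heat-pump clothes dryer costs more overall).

€182.75

conventional clothes dryer: €497.86 + (4281/1000) kW × 500 h × €0.41 = €497.86 + €877.605 = €1375.465
heat-pump clothes dryer: €984.23 + (1017/1000) kW × 500 h × €0.41 = €984.23 + €208.485 = €1192.715
Saving = €1375.465 − €1192.715 = €182.75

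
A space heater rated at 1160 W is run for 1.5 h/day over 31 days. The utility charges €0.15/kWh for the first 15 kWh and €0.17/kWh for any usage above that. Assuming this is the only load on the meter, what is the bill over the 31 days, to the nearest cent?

€8.87

Runtime = 1.5 h/day × 31 days = 46.5 h
Energy = 1.16 kW × 46.5 h = 53.94 kWh
Tier 1 (0–15 kWh): 15 × €0.15 = €2.25
Above 15 kWh: 38.94 × €0.17 = €6.6198
Bill = €8.87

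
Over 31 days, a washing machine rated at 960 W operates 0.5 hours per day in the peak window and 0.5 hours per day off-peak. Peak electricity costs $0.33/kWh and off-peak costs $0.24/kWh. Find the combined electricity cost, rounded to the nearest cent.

Peak energy = 0.96 kW × 0.5 h × 31 = 14.88 kWh
Off-peak energy = 0.96 kW × 0.5 h × 31 = 14.88 kWh
Cost = 14.88 × $0.33 + 14.88 × $0.24 = $4.9104 + $3.5712 = $8.48

$8.48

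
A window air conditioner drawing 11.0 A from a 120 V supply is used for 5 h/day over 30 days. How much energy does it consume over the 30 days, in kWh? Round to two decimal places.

198.00 kWh

Power = 11.0 A × 120 V = 1320 W = 1.32 kW
Runtime = 5 h/day × 30 days = 150 h
Energy = 1.32 kW × 150 h = 198 kWh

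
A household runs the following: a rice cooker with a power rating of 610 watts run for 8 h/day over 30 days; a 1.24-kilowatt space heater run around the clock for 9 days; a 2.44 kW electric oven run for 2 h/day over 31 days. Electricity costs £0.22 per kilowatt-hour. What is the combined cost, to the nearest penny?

£124.41

rice cooker: Runtime = 8 h/day × 30 days = 240 h
rice cooker: 0.61 kW × 240 h = 146.4 kWh
space heater: Runtime = 24 h × 9 = 216 h
space heater: 1.24 kW × 216 h = 267.84 kWh
electric oven: Runtime = 2 h/day × 31 days = 62 h
electric oven: 2.44 kW × 62 h = 151.28 kWh
Total energy = 565.52 kWh
Cost = 565.52 × £0.22 = £124.41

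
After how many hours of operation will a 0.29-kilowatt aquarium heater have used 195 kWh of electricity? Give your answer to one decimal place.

672.4 h

Hours = 195 kWh ÷ 0.29 kW = 672.4 h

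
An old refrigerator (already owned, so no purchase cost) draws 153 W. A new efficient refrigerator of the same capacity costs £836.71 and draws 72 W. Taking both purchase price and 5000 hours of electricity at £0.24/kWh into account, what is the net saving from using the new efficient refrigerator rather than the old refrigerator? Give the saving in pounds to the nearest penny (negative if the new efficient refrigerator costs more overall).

old refrigerator: £0.00 + (153/1000) kW × 5000 h × £0.24 = £0.00 + £183.6 = £183.6
new efficient refrigerator: £836.71 + (72/1000) kW × 5000 h × £0.24 = £836.71 + £86.4 = £923.11
Saving = £183.6 − £923.11 = −£739.51

-£739.51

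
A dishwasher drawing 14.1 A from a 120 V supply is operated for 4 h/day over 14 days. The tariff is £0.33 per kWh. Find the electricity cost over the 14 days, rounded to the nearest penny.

Power = 14.1 A × 120 V = 1692 W = 1.692 kW
Runtime = 4 h/day × 14 days = 56 h
Energy = 1.692 kW × 56 h = 94.752 kWh
Cost = 94.752 kWh × £0.33/kWh = £31.27

£31.27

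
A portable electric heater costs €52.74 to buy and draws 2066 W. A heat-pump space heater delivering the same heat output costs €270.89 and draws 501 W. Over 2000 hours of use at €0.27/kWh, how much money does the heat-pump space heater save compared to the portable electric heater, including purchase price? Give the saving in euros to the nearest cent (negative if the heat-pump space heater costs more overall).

€626.95

portable electric heater: €52.74 + (2066/1000) kW × 2000 h × €0.27 = €52.74 + €1115.64 = €1168.38
heat-pump space heater: €270.89 + (501/1000) kW × 2000 h × €0.27 = €270.89 + €270.54 = €541.43
Saving = €1168.38 − €541.43 = €626.95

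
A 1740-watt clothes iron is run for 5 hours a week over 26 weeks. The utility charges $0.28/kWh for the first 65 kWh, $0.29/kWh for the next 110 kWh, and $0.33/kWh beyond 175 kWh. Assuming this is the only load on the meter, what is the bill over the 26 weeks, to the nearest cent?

Runtime = 5 h/week × 26 weeks = 130 h
Energy = 1.74 kW × 130 h = 226.2 kWh
Tier 1 (0–65 kWh): 65 × $0.28 = $18.2
Tier 2 (65–175 kWh): 110 × $0.29 = $31.9
Above 175 kWh: 51.2 × $0.33 = $16.896
Bill = $67.00

$67.00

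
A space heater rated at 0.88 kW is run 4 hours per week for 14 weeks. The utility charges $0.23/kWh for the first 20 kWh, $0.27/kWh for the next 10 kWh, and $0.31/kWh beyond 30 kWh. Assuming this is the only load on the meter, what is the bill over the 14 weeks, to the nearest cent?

Runtime = 4 h/week × 14 weeks = 56 h
Energy = 0.88 kW × 56 h = 49.28 kWh
Tier 1 (0–20 kWh): 20 × $0.23 = $4.6
Tier 2 (20–30 kWh): 10 × $0.27 = $2.7
Above 30 kWh: 19.28 × $0.31 = $5.9768
Bill = $13.28

$13.28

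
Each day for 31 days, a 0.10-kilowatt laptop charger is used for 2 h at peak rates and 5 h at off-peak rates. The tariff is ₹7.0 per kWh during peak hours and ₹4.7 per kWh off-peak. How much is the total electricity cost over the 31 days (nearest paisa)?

₹116.25

Peak energy = 0.1 kW × 2 h × 31 = 6.2 kWh
Off-peak energy = 0.1 kW × 5 h × 31 = 15.5 kWh
Cost = 6.2 × ₹7.0 + 15.5 × ₹4.7 = ₹43.4 + ₹72.85 = ₹116.25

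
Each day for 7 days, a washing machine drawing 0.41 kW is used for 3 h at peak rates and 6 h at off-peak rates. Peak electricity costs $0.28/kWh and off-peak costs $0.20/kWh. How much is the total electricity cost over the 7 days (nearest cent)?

$5.85

Peak energy = 0.41 kW × 3 h × 7 = 8.61 kWh
Off-peak energy = 0.41 kW × 6 h × 7 = 17.22 kWh
Cost = 8.61 × $0.28 + 17.22 × $0.20 = $2.4108 + $3.444 = $5.85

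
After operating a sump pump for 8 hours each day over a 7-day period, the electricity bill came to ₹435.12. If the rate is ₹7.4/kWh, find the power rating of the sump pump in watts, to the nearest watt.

Energy = ₹435.12 ÷ ₹7.4/kWh = 58.8 kWh
Runtime = 8 h/day × 7 days = 56 h
Power = 58.8 kWh ÷ 56 h = 1.05 kW = 1050 W

1050 W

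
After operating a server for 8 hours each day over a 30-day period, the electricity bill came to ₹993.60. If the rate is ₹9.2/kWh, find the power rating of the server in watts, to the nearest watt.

450 W

Energy = ₹993.60 ÷ ₹9.2/kWh = 108 kWh
Runtime = 8 h/day × 30 days = 240 h
Power = 108 kWh ÷ 240 h = 0.45 kW = 450 W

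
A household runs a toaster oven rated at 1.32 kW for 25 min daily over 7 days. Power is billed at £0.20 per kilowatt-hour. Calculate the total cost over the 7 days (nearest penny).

Runtime = 25 min × 7 = 175 min = 2.916666… h
Energy = 1.32 kW × 2.916666… h = 3.85 kWh
Cost = 3.85 kWh × £0.20/kWh = £0.77

£0.77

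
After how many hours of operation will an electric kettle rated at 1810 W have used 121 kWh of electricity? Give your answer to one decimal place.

66.9 h

Hours = 121 kWh ÷ 1.81 kW = 66.9 h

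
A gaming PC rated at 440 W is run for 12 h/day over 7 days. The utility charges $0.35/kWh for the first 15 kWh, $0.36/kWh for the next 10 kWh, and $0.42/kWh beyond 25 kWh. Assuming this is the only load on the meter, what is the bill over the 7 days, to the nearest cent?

Runtime = 12 h/day × 7 days = 84 h
Energy = 0.44 kW × 84 h = 36.96 kWh
Tier 1 (0–15 kWh): 15 × $0.35 = $5.25
Tier 2 (15–25 kWh): 10 × $0.36 = $3.6
Above 25 kWh: 11.96 × $0.42 = $5.0232
Bill = $13.87

$13.87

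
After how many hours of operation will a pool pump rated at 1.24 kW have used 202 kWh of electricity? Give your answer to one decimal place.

162.9 h

Hours = 202 kWh ÷ 1.24 kW = 162.9 h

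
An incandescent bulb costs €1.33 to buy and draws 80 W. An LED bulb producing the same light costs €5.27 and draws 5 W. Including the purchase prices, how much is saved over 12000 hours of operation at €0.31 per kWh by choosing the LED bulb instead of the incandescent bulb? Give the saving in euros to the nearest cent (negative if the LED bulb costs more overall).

incandescent bulb: €1.33 + (80/1000) kW × 12000 h × €0.31 = €1.33 + €297.6 = €298.93
LED bulb: €5.27 + (5/1000) kW × 12000 h × €0.31 = €5.27 + €18.6 = €23.87
Saving = €298.93 − €23.87 = €275.06

€275.06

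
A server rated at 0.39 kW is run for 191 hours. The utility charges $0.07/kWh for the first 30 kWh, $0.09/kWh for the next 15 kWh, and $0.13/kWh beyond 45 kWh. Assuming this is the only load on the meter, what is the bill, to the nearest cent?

$7.28

Energy = 0.39 kW × 191 h = 74.49 kWh
Tier 1 (0–30 kWh): 30 × $0.07 = $2.1
Tier 2 (30–45 kWh): 15 × $0.09 = $1.35
Above 45 kWh: 29.49 × $0.13 = $3.8337
Bill = $7.28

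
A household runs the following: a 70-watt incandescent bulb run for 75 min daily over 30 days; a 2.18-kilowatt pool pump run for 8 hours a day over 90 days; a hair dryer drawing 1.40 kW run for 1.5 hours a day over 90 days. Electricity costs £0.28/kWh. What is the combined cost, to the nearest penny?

incandescent bulb: Runtime = 75 min × 30 = 2250 min = 37.5 h
incandescent bulb: 0.07 kW × 37.5 h = 2.625 kWh
pool pump: Runtime = 8 h/day × 90 days = 720 h
pool pump: 2.18 kW × 720 h = 1569.6 kWh
hair dryer: Runtime = 1.5 h/day × 90 days = 135 h
hair dryer: 1.4 kW × 135 h = 189 kWh
Total energy = 1761.225 kWh
Cost = 1761.225 × £0.28 = £493.14

£493.14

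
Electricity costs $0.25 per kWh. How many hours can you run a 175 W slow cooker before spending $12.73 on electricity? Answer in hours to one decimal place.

Energy available = $12.73 ÷ $0.25/kWh = 50.92 kWh
Hours = 50.92 kWh ÷ 0.175 kW = 291.0 h

291.0 h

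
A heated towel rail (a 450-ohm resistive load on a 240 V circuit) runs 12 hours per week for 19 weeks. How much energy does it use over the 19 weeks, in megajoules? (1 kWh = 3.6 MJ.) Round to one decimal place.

105.1 MJ

Power = V²/R = 240²/450 = 128 W = 0.128 kW
Runtime = 12 h/week × 19 weeks = 228 h
Energy = 0.128 kW × 228 h = 29.184 kWh
= 29.184 × 3.6 MJ = 105.1 MJ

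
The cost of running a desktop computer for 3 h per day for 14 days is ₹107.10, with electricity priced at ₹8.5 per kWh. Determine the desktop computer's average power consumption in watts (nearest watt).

300 W

Energy = ₹107.10 ÷ ₹8.5/kWh = 12.6 kWh
Runtime = 3 h/day × 14 days = 42 h
Power = 12.6 kWh ÷ 42 h = 0.3 kW = 300 W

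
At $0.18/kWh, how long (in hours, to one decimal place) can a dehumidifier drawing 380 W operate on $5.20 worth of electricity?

76.0 h

Energy available = $5.20 ÷ $0.18/kWh = 28.8889 kWh
Hours = 28.8889 kWh ÷ 0.38 kW = 76.0 h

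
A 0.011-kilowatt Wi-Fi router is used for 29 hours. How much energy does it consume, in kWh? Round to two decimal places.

Energy = 0.011 kW × 29 h = 0.319 kWh ≈ 0.32 kWh

0.32 kWh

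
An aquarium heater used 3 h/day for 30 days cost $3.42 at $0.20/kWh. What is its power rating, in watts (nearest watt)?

Energy = $3.42 ÷ $0.20/kWh = 17.1 kWh
Runtime = 3 h/day × 30 days = 90 h
Power = 17.1 kWh ÷ 90 h = 0.19 kW = 190 W

190 W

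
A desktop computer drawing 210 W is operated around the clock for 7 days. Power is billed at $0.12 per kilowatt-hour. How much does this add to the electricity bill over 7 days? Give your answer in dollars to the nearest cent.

Runtime = 24 h × 7 = 168 h
Energy = 0.21 kW × 168 h = 35.28 kWh
Cost = 35.28 kWh × $0.12/kWh = $4.23

$4.23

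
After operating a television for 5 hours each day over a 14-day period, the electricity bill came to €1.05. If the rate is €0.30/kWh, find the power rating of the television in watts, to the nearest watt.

Energy = €1.05 ÷ €0.30/kWh = 3.5 kWh
Runtime = 5 h/day × 14 days = 70 h
Power = 3.5 kWh ÷ 70 h = 0.05 kW = 50 W

50 W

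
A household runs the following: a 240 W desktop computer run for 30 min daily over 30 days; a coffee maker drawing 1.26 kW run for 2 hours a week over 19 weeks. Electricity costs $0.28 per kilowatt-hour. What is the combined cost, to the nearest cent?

$14.41

desktop computer: Runtime = 30 min × 30 = 900 min = 15 h
desktop computer: 0.24 kW × 15 h = 3.6 kWh
coffee maker: Runtime = 2 h/week × 19 weeks = 38 h
coffee maker: 1.26 kW × 38 h = 47.88 kWh
Total energy = 51.48 kWh
Cost = 51.48 × $0.28 = $14.41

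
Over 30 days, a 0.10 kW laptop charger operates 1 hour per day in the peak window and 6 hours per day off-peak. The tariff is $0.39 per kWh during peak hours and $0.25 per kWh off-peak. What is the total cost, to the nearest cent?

$5.67

Peak energy = 0.1 kW × 1 h × 30 = 3 kWh
Off-peak energy = 0.1 kW × 6 h × 30 = 18 kWh
Cost = 3 × $0.39 + 18 × $0.25 = $1.17 + $4.5 = $5.67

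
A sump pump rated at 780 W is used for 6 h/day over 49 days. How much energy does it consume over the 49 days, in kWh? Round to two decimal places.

Runtime = 6 h/day × 49 days = 294 h
Energy = 0.78 kW × 294 h = 229.32 kWh

229.32 kWh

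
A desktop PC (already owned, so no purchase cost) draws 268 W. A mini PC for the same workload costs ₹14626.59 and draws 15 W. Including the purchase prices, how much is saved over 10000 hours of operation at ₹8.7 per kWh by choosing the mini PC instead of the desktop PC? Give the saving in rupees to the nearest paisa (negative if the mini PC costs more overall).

desktop PC: ₹0.00 + (268/1000) kW × 10000 h × ₹8.7 = ₹0.00 + ₹23316 = ₹23316
mini PC: ₹14626.59 + (15/1000) kW × 10000 h × ₹8.7 = ₹14626.59 + ₹1305 = ₹15931.59
Saving = ₹23316 − ₹15931.59 = ₹7384.41

₹7384.41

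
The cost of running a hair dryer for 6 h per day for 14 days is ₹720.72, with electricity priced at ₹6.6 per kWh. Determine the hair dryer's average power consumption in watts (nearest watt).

Energy = ₹720.72 ÷ ₹6.6/kWh = 109.2 kWh
Runtime = 6 h/day × 14 days = 84 h
Power = 109.2 kWh ÷ 84 h = 1.3 kW = 1300 W

1300 W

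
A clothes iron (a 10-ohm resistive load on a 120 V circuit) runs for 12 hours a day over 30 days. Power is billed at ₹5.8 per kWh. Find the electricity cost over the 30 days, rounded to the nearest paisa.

Power = V²/R = 120²/10 = 1440 W = 1.44 kW
Runtime = 12 h/day × 30 days = 360 h
Energy = 1.44 kW × 360 h = 518.4 kWh
Cost = 518.4 kWh × ₹5.8/kWh = ₹3006.72

₹3006.72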